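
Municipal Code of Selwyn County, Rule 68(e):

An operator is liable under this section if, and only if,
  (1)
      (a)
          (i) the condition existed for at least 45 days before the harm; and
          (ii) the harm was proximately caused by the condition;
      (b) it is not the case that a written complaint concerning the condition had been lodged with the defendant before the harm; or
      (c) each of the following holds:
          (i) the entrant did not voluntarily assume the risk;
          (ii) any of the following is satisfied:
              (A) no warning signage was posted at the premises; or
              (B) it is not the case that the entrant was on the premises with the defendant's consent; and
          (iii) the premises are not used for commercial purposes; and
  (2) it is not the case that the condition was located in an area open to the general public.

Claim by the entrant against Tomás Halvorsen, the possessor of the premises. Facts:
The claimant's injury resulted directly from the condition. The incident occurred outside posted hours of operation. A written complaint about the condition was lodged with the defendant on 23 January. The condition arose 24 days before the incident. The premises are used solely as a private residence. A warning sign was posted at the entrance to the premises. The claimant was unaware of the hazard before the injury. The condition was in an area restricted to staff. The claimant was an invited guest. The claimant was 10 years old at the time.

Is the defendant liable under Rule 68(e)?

No — not liable.

(i) condition ≥45 days old — not satisfied.
(ii) proximate cause — met.
So (a) is not satisfied (F AND T).
(b) not (complaint lodged) — fails.
(i) no assumed risk — met.
(A) no signage posted — not met.
(B) not (consent to enter) — not met.
(ii) = F OR F = false.
(iii) not (commercial use) — satisfied.
So (c) is not satisfied (T AND F AND T).
(1): F OR F OR F → false.
(2) not (public area) — met.
Overall: F AND T → false.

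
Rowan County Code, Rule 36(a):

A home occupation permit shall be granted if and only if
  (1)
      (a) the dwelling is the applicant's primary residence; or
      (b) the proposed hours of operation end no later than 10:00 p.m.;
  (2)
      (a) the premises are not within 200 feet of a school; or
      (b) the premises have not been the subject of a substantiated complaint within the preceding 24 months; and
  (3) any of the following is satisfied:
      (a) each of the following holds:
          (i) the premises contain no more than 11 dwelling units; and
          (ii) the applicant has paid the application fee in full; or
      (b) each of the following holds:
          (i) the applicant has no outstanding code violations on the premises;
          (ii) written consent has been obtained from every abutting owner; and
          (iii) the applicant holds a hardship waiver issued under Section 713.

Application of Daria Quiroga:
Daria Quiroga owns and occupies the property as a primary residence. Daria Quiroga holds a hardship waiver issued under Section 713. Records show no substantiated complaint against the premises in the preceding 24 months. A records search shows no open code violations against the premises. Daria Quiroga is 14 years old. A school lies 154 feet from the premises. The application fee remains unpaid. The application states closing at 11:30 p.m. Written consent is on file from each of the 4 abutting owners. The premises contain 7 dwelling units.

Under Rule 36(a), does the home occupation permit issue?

Yes — granted.

(a) primary residence — holds.
(b) closes by 10 p.m. — not met.
(1) = T OR F = true.
(a) ≥200 ft from school — fails.
(b) no complaint in 24 mo. — met.
(2): F OR T → true.
(i) ≤ 11 units — satisfied.
(ii) fee paid — not met.
(a): T AND F → false.
(i) no code violations — holds.
(ii) all abutters consent — holds.
(iii) hardship waiver — holds.
So (b) is satisfied (T AND T AND T).
(3) = F OR T = true.
Overall = T AND T AND T = true.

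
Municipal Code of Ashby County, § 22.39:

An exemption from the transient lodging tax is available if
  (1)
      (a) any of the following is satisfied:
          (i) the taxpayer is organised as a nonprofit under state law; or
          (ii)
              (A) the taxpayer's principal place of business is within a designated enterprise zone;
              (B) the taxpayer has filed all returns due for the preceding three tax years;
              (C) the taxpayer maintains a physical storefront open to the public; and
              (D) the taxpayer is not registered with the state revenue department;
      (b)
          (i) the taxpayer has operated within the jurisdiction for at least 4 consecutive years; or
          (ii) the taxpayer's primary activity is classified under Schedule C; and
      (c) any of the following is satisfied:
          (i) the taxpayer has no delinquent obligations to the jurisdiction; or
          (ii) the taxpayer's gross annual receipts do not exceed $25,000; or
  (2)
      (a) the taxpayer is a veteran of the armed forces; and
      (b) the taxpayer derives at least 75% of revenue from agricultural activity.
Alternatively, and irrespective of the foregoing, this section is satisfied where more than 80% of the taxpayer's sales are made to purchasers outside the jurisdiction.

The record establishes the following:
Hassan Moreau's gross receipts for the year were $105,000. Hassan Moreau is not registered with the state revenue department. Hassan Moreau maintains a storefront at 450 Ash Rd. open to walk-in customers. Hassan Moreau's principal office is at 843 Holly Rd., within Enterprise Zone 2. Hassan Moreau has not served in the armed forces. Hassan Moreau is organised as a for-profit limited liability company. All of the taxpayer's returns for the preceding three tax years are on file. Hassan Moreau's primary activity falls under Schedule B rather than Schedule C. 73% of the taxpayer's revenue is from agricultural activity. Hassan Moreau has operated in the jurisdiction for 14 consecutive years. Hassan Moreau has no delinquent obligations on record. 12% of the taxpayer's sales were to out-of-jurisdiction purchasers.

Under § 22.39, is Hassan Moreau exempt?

Yes — exempt.

(i) nonprofit — not met.
(A) in enterprise zone — satisfied.
(B) returns current — holds.
(C) has storefront — satisfied.
(D) not (state-registered) — satisfied.
So (ii) is satisfied (T AND T AND T AND T).
(a) = F OR T = true.
(i) ≥ 4 yrs in jurisdiction — holds.
(ii) Schedule C activity — not met.
(b): T OR F → true.
(i) no delinquency — met.
(ii) receipts ≤ $25,000 — not met.
So (c) is satisfied (T OR F).
(1): T AND T AND T → true.
(a) veteran — fails.
(b) ≥75% agricultural — fails.
So (2) is not satisfied (F AND F).
Overall = T OR F = true.
Exception (>80% out-of-jur. sales) — not satisfied.
Result: main true OR exception false → true.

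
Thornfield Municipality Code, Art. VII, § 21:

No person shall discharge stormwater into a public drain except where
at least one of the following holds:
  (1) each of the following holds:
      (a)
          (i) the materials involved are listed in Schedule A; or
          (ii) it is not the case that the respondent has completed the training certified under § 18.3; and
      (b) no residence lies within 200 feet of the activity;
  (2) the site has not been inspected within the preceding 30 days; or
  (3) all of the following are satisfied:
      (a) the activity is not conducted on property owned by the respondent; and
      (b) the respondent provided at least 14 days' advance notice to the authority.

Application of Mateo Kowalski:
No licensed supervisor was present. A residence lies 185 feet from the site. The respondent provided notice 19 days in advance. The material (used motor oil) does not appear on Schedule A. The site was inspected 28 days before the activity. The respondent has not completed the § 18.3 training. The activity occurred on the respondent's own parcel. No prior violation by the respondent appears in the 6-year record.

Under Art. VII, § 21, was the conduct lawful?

(i) Schedule A material — not met.
(ii) not (training certified) — satisfied.
(a): F OR T → true.
(b) no residence in 200 ft — fails.
So (1) is not satisfied (T AND F).
(2) not (site inspected) — not met.
(a) not (own property) — not met.
(b) ≥14 days' notice — holds.
So (3) is not satisfied (F AND T).
So Overall is not satisfied (F OR F OR F).

No — unlawful.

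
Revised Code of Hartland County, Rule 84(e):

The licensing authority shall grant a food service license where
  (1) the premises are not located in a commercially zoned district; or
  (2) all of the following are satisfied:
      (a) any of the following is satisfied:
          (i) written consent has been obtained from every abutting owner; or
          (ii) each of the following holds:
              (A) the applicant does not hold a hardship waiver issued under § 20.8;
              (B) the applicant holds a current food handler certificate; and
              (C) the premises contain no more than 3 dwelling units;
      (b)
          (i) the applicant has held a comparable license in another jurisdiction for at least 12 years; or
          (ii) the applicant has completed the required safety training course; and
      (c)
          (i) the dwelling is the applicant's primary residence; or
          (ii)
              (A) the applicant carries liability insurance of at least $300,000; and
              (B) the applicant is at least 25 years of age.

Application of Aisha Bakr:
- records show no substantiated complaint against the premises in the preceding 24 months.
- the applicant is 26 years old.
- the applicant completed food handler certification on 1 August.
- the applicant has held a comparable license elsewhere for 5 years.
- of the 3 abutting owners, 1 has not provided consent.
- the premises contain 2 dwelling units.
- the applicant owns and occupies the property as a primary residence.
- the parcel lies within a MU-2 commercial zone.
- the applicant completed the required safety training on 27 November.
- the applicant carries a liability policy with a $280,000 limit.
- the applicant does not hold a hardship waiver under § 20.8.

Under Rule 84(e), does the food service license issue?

Yes — granted.

(1) not (commercially zoned) — fails.
(i) all abutters consent — fails.
(A) not (hardship waiver) — satisfied.
(B) food handler cert. — met.
(C) ≤ 3 units — holds.
So (ii) is satisfied (T AND T AND T).
(a) = F OR T = true.
(i) prior license ≥ 12 yr — fails.
(ii) safety training — satisfied.
(b): F OR T → true.
(i) primary residence — holds.
(A) insurance ≥ $300,000 — not satisfied.
(B) age ≥ 25 — holds.
So (ii) is not satisfied (F AND T).
(c): T OR F → true.
(2) = T AND T AND T = true.
Overall: F OR T → true.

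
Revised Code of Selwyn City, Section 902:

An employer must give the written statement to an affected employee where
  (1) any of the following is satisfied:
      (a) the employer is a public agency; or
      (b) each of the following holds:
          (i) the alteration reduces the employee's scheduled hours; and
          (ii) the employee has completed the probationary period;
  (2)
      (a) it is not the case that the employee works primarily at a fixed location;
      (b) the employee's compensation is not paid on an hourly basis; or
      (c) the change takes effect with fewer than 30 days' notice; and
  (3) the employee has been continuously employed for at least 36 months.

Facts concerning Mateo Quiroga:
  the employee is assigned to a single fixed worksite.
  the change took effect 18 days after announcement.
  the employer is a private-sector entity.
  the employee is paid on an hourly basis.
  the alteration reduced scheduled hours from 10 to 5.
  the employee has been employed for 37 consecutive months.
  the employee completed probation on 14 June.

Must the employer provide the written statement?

(a) public agency — fails.
(i) hours reduced — holds.
(ii) past probation — satisfied.
(b) = T AND T = true.
So (1) is satisfied (F OR T).
(a) not (fixed location) — not met.
(b) not (hourly-paid) — fails.
(c) < 30 days' notice — satisfied.
(2): F OR F OR T → true.
(3) tenure ≥ 36 mo. — holds.
Overall = T AND T AND T = true.

Yes — required.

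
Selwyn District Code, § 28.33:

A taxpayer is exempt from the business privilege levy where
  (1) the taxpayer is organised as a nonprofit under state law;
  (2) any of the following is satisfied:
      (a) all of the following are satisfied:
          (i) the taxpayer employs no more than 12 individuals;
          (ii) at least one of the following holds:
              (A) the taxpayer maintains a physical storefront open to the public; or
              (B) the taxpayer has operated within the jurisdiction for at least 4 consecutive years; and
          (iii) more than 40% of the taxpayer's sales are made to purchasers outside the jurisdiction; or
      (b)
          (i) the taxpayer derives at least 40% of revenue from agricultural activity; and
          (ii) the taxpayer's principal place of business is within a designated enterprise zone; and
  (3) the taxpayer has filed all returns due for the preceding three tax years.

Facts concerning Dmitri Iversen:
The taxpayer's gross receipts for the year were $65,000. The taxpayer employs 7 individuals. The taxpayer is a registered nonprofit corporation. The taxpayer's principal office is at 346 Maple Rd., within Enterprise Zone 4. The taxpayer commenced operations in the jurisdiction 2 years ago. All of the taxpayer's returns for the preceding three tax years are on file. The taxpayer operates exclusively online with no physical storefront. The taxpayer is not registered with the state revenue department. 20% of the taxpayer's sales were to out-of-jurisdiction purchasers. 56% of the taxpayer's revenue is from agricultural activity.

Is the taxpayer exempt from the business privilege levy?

Yes — exempt.

(1) nonprofit — holds.
(i) ≤ 12 employees — holds.
(A) has storefront — not met.
(B) ≥ 4 yrs in jurisdiction — fails.
(ii) = F OR F = false.
(iii) >40% out-of-jur. sales — not satisfied.
(a): T AND F AND F → false.
(i) ≥40% agricultural — holds.
(ii) in enterprise zone — met.
So (b) is satisfied (T AND T).
(2) = F OR T = true.
(3) returns current — satisfied.
Overall: T AND T AND T → true.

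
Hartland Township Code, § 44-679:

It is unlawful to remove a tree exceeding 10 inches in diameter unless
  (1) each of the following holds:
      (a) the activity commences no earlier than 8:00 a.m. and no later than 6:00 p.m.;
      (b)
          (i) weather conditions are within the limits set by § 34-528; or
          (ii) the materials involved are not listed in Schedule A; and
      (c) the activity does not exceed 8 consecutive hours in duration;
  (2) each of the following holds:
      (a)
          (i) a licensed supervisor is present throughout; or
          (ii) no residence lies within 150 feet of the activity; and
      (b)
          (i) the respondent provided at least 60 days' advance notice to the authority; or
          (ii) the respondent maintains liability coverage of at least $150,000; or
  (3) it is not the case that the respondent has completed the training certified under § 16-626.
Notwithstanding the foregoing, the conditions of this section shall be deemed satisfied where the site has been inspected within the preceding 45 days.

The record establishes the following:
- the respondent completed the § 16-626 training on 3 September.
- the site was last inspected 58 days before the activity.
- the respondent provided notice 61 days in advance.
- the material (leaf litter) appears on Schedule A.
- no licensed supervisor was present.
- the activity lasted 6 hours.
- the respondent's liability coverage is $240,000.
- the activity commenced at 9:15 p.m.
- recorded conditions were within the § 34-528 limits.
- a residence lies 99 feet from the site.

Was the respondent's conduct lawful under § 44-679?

(a) start within hours — not satisfied.
(i) weather ok — holds.
(ii) not (Schedule A material) — not satisfied.
So (b) is satisfied (T OR F).
(c) ≤ 8 hrs duration — holds.
(1): F AND T AND T → false.
(i) supervisor present — not met.
(ii) no residence in 150 ft — not met.
(a) = F OR F = false.
(i) ≥60 days' notice — satisfied.
(ii) coverage ≥ $150,000 — satisfied.
(b) = T OR T = true.
(2) = F AND T = false.
(3) not (training certified) — not met.
So Overall is not satisfied (F OR F OR F).
Exception (site inspected) — not satisfied.
Result: main false OR exception false → false.

No — unlawful.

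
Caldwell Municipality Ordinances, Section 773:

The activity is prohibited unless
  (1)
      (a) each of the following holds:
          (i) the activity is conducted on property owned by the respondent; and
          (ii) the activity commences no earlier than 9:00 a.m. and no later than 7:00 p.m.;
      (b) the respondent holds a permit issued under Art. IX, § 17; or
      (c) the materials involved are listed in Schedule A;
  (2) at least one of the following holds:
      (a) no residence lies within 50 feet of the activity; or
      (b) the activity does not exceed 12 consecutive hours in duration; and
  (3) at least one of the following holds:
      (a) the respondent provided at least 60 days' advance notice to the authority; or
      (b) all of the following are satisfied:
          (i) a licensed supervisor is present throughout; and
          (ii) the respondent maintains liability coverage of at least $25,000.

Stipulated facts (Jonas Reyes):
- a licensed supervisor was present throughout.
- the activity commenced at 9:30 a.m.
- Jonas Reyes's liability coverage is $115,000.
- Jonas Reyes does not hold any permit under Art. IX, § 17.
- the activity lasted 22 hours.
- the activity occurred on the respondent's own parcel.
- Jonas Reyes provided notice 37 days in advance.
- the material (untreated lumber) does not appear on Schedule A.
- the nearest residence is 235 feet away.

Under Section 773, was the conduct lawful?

(i) own property — holds.
(ii) start within hours — met.
(a): T AND T → true.
(b) holds permit — not satisfied.
(c) Schedule A material — not satisfied.
(1) = T OR F OR F = true.
(a) no residence in 50 ft — holds.
(b) ≤ 12 hrs duration — fails.
(2) = T OR F = true.
(a) ≥60 days' notice — fails.
(i) supervisor present — satisfied.
(ii) coverage ≥ $25,000 — met.
(b) = T AND T = true.
(3): F OR T → true.
So Overall is satisfied (T AND T AND T).

Yes — lawful.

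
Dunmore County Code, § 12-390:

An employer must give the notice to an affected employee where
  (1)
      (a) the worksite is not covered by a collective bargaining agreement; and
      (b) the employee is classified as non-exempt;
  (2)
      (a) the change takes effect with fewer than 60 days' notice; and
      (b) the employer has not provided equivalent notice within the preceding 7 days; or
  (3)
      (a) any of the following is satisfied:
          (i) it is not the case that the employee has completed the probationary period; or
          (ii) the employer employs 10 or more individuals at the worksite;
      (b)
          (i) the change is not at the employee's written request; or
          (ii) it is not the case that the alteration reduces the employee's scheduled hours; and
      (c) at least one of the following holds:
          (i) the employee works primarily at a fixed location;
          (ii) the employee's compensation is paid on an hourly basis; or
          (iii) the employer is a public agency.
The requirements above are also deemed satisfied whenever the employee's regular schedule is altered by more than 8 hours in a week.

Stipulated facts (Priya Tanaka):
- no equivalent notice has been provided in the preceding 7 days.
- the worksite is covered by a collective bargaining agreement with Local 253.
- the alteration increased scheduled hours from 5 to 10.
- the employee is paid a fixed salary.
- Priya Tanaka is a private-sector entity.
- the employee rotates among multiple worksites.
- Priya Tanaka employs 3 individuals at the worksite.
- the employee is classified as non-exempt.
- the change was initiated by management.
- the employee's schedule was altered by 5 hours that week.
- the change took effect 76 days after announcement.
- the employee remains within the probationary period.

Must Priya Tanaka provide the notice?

No — not required.

(a) no CBA — fails.
(b) non-exempt — satisfied.
So (1) is not satisfied (F AND T).
(a) < 60 days' notice — fails.
(b) no recent notice — satisfied.
So (2) is not satisfied (F AND T).
(i) not (past probation) — met.
(ii) ≥ 10 at site — fails.
(a) = T OR F = true.
(i) not employee-requested — met.
(ii) not (hours reduced) — satisfied.
(b) = T OR T = true.
(i) fixed location — not met.
(ii) hourly-paid — not met.
(iii) public agency — not satisfied.
(c): F OR F OR F → false.
(3) = T AND T AND F = false.
So Overall is not satisfied (F OR F OR F).
Exception (schedule shift > 8h) — not satisfied.
Result: main false OR exception false → false.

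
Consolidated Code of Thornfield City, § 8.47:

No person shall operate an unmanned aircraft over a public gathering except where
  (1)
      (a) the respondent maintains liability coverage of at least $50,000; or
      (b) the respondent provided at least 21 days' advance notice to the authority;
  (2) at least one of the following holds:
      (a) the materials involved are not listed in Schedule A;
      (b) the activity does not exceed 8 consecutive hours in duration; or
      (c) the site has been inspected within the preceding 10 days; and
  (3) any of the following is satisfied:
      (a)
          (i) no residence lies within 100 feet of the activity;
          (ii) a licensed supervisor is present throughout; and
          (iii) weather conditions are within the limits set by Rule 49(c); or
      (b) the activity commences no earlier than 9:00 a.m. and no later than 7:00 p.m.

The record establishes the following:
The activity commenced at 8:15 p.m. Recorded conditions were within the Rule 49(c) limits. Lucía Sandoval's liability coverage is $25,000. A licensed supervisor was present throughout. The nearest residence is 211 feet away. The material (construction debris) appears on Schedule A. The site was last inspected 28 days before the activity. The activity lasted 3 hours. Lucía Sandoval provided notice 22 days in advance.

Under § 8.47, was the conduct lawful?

Yes — lawful.

(a) coverage ≥ $50,000 — not met.
(b) ≥21 days' notice — met.
So (1) is satisfied (F OR T).
(a) not (Schedule A material) — fails.
(b) ≤ 8 hrs duration — holds.
(c) site inspected — not satisfied.
So (2) is satisfied (F OR T OR F).
(i) no residence in 100 ft — satisfied.
(ii) supervisor present — met.
(iii) weather ok — holds.
(a) = T AND T AND T = true.
(b) start within hours — not met.
(3): T OR F → true.
Overall = T AND T AND T = true.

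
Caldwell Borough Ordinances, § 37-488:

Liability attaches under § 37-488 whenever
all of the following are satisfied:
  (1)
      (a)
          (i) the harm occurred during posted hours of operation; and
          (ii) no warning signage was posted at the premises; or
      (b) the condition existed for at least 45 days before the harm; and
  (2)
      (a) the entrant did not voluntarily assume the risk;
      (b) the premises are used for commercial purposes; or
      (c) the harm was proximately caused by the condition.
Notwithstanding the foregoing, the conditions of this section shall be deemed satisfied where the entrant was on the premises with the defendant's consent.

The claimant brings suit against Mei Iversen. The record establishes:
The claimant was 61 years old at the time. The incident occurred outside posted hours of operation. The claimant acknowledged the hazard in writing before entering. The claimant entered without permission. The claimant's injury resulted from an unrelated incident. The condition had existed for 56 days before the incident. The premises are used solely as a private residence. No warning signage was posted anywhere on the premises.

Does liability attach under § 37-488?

(i) during posted hours — fails.
(ii) no signage posted — met.
(a): F AND T → false.
(b) condition ≥45 days old — holds.
(1) = F OR T = true.
(a) no assumed risk — fails.
(b) commercial use — fails.
(c) proximate cause — not met.
So (2) is not satisfied (F OR F OR F).
So Overall is not satisfied (T AND F).
Exception (consent to enter) — not satisfied.
Result: main false OR exception false → false.

No — not liable.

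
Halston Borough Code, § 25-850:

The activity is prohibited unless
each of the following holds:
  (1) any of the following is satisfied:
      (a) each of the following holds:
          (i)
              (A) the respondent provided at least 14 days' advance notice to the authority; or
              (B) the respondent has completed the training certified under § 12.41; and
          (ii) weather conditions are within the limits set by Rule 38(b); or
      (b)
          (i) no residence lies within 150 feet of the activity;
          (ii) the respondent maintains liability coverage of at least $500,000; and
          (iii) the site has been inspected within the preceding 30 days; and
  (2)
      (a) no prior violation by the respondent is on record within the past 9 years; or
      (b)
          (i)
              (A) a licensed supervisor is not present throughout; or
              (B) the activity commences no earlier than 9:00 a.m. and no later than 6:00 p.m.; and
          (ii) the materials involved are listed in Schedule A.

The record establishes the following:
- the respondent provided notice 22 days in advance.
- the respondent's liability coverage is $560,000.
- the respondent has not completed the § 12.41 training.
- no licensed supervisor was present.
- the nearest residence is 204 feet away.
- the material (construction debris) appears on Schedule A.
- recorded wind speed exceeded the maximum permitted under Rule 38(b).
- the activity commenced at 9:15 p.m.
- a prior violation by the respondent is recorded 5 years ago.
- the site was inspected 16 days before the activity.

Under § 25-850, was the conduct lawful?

(A) ≥14 days' notice — met.
(B) training certified — fails.
(i) = T OR F = true.
(ii) weather ok — fails.
(a) = T AND F = false.
(i) no residence in 150 ft — satisfied.
(ii) coverage ≥ $500,000 — holds.
(iii) site inspected — satisfied.
So (b) is satisfied (T AND T AND T).
So (1) is satisfied (F OR T).
(a) no prior violation — not satisfied.
(A) not (supervisor present) — satisfied.
(B) start within hours — not satisfied.
(i) = T OR F = true.
(ii) Schedule A material — holds.
So (b) is satisfied (T AND T).
(2): F OR T → true.
So Overall is satisfied (T AND T).

Yes — lawful.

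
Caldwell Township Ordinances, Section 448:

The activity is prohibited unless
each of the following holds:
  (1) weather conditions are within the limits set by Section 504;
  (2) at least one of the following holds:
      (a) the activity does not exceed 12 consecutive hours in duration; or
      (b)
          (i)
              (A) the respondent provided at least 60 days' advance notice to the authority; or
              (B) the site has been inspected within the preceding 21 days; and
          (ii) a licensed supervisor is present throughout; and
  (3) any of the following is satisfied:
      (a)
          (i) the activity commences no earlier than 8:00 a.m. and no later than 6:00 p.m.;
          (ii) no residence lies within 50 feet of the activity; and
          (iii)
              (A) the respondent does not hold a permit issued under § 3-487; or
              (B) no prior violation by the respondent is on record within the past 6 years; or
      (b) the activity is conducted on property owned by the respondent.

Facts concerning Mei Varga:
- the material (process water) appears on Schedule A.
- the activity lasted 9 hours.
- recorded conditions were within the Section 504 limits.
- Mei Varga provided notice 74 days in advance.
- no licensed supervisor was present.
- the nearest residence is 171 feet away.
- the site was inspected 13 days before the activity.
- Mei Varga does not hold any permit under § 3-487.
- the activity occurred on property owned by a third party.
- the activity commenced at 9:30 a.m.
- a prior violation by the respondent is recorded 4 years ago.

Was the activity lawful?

(1) weather ok — satisfied.
(a) ≤ 12 hrs duration — met.
(A) ≥60 days' notice — satisfied.
(B) site inspected — satisfied.
So (i) is satisfied (T OR T).
(ii) supervisor present — fails.
(b): T AND F → false.
(2): T OR F → true.
(i) start within hours — met.
(ii) no residence in 50 ft — met.
(A) not (holds permit) — holds.
(B) no prior violation — fails.
(iii): T OR F → true.
(a): T AND T AND T → true.
(b) own property — not met.
(3): T OR F → true.
So Overall is satisfied (T AND T AND T).

Yes — lawful.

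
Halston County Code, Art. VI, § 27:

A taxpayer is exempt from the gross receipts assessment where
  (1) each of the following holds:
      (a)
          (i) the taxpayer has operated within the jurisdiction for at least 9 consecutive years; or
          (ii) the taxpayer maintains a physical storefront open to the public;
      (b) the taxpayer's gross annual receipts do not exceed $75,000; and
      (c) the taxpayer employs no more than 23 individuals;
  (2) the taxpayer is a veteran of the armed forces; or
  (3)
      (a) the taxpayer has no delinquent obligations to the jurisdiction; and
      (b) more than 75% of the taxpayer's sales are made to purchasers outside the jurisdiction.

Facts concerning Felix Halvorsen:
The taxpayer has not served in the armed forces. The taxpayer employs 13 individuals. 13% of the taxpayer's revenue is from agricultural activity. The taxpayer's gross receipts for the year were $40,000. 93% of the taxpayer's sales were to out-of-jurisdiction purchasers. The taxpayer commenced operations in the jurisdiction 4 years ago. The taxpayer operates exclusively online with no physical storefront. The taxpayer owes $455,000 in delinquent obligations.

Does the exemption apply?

No — not exempt.

(i) ≥ 9 yrs in jurisdiction — not met.
(ii) has storefront — not met.
(a) = F OR F = false.
(b) receipts ≤ $75,000 — met.
(c) ≤ 23 employees — met.
So (1) is not satisfied (F AND T AND T).
(2) veteran — fails.
(a) no delinquency — fails.
(b) >75% out-of-jur. sales — holds.
So (3) is not satisfied (F AND T).
So Overall is not satisfied (F OR F OR F).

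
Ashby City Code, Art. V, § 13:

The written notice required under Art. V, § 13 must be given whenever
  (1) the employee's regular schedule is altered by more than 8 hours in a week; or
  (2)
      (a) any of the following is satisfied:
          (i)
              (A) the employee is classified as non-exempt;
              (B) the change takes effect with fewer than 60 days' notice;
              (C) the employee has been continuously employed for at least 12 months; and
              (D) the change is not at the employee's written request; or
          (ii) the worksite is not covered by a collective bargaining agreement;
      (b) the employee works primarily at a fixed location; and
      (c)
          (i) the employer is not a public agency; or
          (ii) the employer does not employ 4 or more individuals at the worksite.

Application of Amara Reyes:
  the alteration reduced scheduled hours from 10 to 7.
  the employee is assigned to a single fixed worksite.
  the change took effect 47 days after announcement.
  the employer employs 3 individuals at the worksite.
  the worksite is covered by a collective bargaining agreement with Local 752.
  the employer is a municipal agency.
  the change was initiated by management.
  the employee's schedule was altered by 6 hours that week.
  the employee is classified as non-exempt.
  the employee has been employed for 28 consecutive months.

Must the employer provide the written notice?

Yes — required.

(1) schedule shift > 8h — not met.
(A) non-exempt — met.
(B) < 60 days' notice — holds.
(C) tenure ≥ 12 mo. — satisfied.
(D) not employee-requested — holds.
(i) = T AND T AND T AND T = true.
(ii) no CBA — not met.
(a) = T OR F = true.
(b) fixed location — satisfied.
(i) not (public agency) — not satisfied.
(ii) not (≥ 4 at site) — met.
(c) = F OR T = true.
So (2) is satisfied (T AND T AND T).
So Overall is satisfied (F OR T).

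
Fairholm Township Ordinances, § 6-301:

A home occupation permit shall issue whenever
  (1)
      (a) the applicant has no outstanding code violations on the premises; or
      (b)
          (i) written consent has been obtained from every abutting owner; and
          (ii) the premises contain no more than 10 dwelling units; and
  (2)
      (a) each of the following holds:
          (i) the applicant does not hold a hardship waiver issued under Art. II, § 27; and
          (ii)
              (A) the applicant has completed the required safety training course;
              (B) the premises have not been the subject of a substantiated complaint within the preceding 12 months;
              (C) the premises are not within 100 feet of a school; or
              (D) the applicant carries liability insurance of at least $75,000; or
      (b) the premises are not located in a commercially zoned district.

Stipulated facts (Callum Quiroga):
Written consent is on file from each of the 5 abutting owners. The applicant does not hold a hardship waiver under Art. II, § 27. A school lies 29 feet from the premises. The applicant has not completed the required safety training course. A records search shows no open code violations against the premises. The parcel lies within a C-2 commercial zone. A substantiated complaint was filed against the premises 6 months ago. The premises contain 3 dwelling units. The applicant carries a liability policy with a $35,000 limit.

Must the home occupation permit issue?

No — denied.

(a) no code violations — holds.
(i) all abutters consent — met.
(ii) ≤ 10 units — satisfied.
(b): T AND T → true.
(1): T OR T → true.
(i) not (hardship waiver) — met.
(A) safety training — fails.
(B) no complaint in 12 mo. — not satisfied.
(C) ≥100 ft from school — fails.
(D) insurance ≥ $75,000 — fails.
So (ii) is not satisfied (F OR F OR F OR F).
So (a) is not satisfied (T AND F).
(b) not (commercially zoned) — not satisfied.
(2) = F OR F = false.
Overall = T AND F = false.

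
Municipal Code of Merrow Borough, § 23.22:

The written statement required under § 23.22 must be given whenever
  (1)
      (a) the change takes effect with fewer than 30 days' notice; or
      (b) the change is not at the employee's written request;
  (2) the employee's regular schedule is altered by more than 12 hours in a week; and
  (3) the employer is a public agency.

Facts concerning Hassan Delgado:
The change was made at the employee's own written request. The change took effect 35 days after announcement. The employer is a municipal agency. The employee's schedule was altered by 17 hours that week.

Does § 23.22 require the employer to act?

(a) < 30 days' notice — not met.
(b) not employee-requested — fails.
(1) = F OR F = false.
(2) schedule shift > 12h — satisfied.
(3) public agency — holds.
So Overall is not satisfied (F AND T AND T).

No — not required.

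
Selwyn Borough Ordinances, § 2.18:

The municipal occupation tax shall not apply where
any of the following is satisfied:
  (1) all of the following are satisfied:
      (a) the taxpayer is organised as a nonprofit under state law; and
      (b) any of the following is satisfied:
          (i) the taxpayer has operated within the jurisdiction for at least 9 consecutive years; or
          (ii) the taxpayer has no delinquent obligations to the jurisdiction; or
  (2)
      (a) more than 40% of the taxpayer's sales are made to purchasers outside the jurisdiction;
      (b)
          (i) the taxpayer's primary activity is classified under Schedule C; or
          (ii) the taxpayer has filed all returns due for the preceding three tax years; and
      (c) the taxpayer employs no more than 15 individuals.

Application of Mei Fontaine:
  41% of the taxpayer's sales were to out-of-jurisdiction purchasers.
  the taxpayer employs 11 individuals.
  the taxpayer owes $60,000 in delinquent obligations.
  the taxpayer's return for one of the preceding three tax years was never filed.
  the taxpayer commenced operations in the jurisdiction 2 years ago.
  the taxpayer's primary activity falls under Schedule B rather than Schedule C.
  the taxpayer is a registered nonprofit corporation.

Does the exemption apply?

(a) nonprofit — met.
(i) ≥ 9 yrs in jurisdiction — not met.
(ii) no delinquency — not met.
So (b) is not satisfied (F OR F).
(1): T AND F → false.
(a) >40% out-of-jur. sales — holds.
(i) Schedule C activity — not met.
(ii) returns current — not satisfied.
(b) = F OR F = false.
(c) ≤ 15 employees — holds.
(2) = T AND F AND T = false.
Overall: F OR F → false.

No — not exempt.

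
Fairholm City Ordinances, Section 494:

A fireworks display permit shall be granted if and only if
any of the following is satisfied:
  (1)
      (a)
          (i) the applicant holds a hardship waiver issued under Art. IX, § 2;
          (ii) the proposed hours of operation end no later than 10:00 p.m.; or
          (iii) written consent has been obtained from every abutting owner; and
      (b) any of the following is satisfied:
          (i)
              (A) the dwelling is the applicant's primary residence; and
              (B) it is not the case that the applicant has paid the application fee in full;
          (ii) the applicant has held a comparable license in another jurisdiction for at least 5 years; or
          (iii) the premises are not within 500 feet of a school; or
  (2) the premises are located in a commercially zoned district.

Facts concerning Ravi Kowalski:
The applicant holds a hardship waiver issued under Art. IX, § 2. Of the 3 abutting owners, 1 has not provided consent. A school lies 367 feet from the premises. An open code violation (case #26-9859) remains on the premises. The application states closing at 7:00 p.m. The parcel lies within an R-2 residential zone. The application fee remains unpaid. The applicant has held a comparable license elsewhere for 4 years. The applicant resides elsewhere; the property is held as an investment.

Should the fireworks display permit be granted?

No — denied.

(i) hardship waiver — satisfied.
(ii) closes by 10 p.m. — holds.
(iii) all abutters consent — not satisfied.
(a) = T OR T OR F = true.
(A) primary residence — fails.
(B) not (fee paid) — met.
(i): F AND T → false.
(ii) prior license ≥ 5 yr — fails.
(iii) ≥500 ft from school — fails.
So (b) is not satisfied (F OR F OR F).
(1): T AND F → false.
(2) commercially zoned — not met.
Overall = F OR F = false.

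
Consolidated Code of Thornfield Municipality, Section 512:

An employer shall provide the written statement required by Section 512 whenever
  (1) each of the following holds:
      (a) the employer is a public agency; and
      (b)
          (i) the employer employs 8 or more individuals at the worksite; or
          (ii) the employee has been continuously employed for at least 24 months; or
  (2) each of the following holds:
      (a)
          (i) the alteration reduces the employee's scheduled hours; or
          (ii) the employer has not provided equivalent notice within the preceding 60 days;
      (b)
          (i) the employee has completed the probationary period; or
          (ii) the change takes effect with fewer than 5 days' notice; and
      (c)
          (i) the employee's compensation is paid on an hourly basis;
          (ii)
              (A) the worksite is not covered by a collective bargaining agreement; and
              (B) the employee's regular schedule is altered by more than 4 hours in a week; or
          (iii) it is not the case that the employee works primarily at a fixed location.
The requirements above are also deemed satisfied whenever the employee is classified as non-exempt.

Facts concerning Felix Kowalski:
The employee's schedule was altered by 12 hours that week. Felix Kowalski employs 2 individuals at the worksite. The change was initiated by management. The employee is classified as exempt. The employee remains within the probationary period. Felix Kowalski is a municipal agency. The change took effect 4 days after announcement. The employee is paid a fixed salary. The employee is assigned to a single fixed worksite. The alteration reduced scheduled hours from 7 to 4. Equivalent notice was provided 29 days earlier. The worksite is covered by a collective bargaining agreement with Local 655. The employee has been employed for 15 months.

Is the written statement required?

(a) public agency — met.
(i) ≥ 8 at site — fails.
(ii) tenure ≥ 24 mo. — fails.
(b): F OR F → false.
(1): T AND F → false.
(i) hours reduced — met.
(ii) no recent notice — not met.
(a) = T OR F = true.
(i) past probation — fails.
(ii) < 5 days' notice — met.
(b) = F OR T = true.
(i) hourly-paid — not satisfied.
(A) no CBA — fails.
(B) schedule shift > 4h — satisfied.
(ii) = F AND T = false.
(iii) not (fixed location) — not met.
So (c) is not satisfied (F OR F OR F).
(2): T AND T AND F → false.
Overall: F OR F → false.
Exception (non-exempt) — not satisfied.
Result: main false OR exception false → false.

No — not required.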